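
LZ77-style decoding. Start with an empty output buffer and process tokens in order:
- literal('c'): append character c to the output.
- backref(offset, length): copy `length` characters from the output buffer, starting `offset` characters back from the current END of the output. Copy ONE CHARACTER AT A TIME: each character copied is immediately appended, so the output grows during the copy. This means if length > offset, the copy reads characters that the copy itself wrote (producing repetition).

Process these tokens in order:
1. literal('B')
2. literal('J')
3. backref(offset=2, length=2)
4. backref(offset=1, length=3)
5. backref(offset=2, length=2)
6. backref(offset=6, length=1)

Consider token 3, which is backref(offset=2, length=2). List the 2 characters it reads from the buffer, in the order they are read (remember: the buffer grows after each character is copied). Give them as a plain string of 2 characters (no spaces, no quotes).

Token 1: literal('B'). Output: "B"
Token 2: literal('J'). Output: "BJ"
Token 3: backref(off=2, len=2). Buffer before: "BJ" (len 2)
  byte 1: read out[0]='B', append. Buffer now: "BJB"
  byte 2: read out[1]='J', append. Buffer now: "BJBJ"

Answer: BJ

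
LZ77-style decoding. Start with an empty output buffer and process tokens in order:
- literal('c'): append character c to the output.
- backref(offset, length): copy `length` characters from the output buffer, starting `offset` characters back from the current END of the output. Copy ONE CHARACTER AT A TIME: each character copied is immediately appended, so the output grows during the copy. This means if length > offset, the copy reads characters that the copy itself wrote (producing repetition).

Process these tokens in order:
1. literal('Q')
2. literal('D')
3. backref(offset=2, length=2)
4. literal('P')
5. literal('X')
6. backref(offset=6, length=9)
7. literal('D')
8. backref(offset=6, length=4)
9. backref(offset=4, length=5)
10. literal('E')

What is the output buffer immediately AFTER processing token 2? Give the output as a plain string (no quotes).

Token 1: literal('Q'). Output: "Q"
Token 2: literal('D'). Output: "QD"

Answer: QD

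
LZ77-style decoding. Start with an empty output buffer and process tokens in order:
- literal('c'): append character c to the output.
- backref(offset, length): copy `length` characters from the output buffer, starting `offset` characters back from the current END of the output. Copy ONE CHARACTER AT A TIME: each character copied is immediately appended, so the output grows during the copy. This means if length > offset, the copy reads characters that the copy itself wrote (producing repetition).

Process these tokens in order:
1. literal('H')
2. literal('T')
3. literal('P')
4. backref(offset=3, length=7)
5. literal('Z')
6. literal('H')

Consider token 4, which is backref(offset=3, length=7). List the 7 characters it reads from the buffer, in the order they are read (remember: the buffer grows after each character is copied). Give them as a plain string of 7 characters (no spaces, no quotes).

Token 1: literal('H'). Output: "H"
Token 2: literal('T'). Output: "HT"
Token 3: literal('P'). Output: "HTP"
Token 4: backref(off=3, len=7). Buffer before: "HTP" (len 3)
  byte 1: read out[0]='H', append. Buffer now: "HTPH"
  byte 2: read out[1]='T', append. Buffer now: "HTPHT"
  byte 3: read out[2]='P', append. Buffer now: "HTPHTP"
  byte 4: read out[3]='H', append. Buffer now: "HTPHTPH"
  byte 5: read out[4]='T', append. Buffer now: "HTPHTPHT"
  byte 6: read out[5]='P', append. Buffer now: "HTPHTPHTP"
  byte 7: read out[6]='H', append. Buffer now: "HTPHTPHTPH"

Answer: HTPHTPH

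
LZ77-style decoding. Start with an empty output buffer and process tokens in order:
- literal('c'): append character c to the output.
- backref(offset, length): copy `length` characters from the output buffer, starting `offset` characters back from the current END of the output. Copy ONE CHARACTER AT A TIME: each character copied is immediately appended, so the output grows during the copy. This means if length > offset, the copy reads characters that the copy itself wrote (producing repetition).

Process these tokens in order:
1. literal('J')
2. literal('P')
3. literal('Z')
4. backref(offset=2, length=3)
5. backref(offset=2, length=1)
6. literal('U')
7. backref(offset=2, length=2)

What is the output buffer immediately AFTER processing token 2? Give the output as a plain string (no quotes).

Token 1: literal('J'). Output: "J"
Token 2: literal('P'). Output: "JP"

Answer: JP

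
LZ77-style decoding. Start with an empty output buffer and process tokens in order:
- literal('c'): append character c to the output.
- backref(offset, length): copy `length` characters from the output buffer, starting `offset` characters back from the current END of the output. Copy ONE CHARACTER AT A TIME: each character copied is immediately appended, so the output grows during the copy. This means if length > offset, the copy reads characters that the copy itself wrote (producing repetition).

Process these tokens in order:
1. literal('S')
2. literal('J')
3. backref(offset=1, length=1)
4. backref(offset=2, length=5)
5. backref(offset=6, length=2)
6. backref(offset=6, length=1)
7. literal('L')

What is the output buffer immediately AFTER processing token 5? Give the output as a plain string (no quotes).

Answer: SJJJJJJJJJ

Derivation:
Token 1: literal('S'). Output: "S"
Token 2: literal('J'). Output: "SJ"
Token 3: backref(off=1, len=1). Copied 'J' from pos 1. Output: "SJJ"
Token 4: backref(off=2, len=5) (overlapping!). Copied 'JJJJJ' from pos 1. Output: "SJJJJJJJ"
Token 5: backref(off=6, len=2). Copied 'JJ' from pos 2. Output: "SJJJJJJJJJ"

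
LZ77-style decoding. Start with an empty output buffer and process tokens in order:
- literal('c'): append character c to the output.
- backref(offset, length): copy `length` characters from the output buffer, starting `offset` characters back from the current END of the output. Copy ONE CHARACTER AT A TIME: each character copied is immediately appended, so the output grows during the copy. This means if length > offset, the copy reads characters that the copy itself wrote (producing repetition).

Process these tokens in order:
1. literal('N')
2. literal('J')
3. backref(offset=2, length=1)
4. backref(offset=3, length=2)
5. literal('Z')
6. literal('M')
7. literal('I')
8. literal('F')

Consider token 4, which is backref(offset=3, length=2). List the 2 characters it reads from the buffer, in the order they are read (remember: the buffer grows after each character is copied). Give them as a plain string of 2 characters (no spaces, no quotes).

Token 1: literal('N'). Output: "N"
Token 2: literal('J'). Output: "NJ"
Token 3: backref(off=2, len=1). Copied 'N' from pos 0. Output: "NJN"
Token 4: backref(off=3, len=2). Buffer before: "NJN" (len 3)
  byte 1: read out[0]='N', append. Buffer now: "NJNN"
  byte 2: read out[1]='J', append. Buffer now: "NJNNJ"

Answer: NJ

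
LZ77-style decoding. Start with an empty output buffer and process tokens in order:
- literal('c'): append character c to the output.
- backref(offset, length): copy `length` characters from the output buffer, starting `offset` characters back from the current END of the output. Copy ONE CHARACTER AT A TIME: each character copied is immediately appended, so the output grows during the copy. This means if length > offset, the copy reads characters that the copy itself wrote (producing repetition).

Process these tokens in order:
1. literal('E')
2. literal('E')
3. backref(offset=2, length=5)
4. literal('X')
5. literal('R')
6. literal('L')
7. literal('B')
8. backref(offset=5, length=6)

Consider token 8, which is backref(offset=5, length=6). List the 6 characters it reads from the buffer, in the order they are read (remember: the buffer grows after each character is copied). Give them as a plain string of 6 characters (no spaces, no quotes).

Answer: EXRLBE

Derivation:
Token 1: literal('E'). Output: "E"
Token 2: literal('E'). Output: "EE"
Token 3: backref(off=2, len=5) (overlapping!). Copied 'EEEEE' from pos 0. Output: "EEEEEEE"
Token 4: literal('X'). Output: "EEEEEEEX"
Token 5: literal('R'). Output: "EEEEEEEXR"
Token 6: literal('L'). Output: "EEEEEEEXRL"
Token 7: literal('B'). Output: "EEEEEEEXRLB"
Token 8: backref(off=5, len=6). Buffer before: "EEEEEEEXRLB" (len 11)
  byte 1: read out[6]='E', append. Buffer now: "EEEEEEEXRLBE"
  byte 2: read out[7]='X', append. Buffer now: "EEEEEEEXRLBEX"
  byte 3: read out[8]='R', append. Buffer now: "EEEEEEEXRLBEXR"
  byte 4: read out[9]='L', append. Buffer now: "EEEEEEEXRLBEXRL"
  byte 5: read out[10]='B', append. Buffer now: "EEEEEEEXRLBEXRLB"
  byte 6: read out[11]='E', append. Buffer now: "EEEEEEEXRLBEXRLBE"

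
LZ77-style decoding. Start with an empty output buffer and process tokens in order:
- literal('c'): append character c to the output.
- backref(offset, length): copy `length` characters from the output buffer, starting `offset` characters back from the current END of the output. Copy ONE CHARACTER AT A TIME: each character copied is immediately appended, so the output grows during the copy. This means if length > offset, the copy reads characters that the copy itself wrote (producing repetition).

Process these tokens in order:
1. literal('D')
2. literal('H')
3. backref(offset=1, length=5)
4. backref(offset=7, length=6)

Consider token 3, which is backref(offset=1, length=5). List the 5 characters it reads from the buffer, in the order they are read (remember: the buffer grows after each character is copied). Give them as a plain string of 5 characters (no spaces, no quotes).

Answer: HHHHH

Derivation:
Token 1: literal('D'). Output: "D"
Token 2: literal('H'). Output: "DH"
Token 3: backref(off=1, len=5). Buffer before: "DH" (len 2)
  byte 1: read out[1]='H', append. Buffer now: "DHH"
  byte 2: read out[2]='H', append. Buffer now: "DHHH"
  byte 3: read out[3]='H', append. Buffer now: "DHHHH"
  byte 4: read out[4]='H', append. Buffer now: "DHHHHH"
  byte 5: read out[5]='H', append. Buffer now: "DHHHHHH"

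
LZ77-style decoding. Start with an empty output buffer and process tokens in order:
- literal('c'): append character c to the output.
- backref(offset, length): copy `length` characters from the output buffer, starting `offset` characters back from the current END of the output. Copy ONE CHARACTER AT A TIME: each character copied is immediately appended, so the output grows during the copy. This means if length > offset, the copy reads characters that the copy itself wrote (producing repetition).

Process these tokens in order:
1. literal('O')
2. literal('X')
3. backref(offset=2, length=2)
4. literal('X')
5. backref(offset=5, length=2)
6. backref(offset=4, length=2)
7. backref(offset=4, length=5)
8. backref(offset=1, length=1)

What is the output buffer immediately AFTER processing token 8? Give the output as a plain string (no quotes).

Token 1: literal('O'). Output: "O"
Token 2: literal('X'). Output: "OX"
Token 3: backref(off=2, len=2). Copied 'OX' from pos 0. Output: "OXOX"
Token 4: literal('X'). Output: "OXOXX"
Token 5: backref(off=5, len=2). Copied 'OX' from pos 0. Output: "OXOXXOX"
Token 6: backref(off=4, len=2). Copied 'XX' from pos 3. Output: "OXOXXOXXX"
Token 7: backref(off=4, len=5) (overlapping!). Copied 'OXXXO' from pos 5. Output: "OXOXXOXXXOXXXO"
Token 8: backref(off=1, len=1). Copied 'O' from pos 13. Output: "OXOXXOXXXOXXXOO"

Answer: OXOXXOXXXOXXXOO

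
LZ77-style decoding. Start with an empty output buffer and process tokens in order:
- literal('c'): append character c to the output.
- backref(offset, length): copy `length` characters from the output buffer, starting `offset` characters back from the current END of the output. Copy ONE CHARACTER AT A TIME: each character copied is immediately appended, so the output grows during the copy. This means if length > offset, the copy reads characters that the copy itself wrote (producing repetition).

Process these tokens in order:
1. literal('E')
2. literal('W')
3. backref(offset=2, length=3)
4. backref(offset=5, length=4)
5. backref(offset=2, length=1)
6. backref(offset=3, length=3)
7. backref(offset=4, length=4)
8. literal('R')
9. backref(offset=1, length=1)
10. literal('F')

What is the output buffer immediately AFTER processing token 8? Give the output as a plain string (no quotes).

Answer: EWEWEEWEWEEWEEEWER

Derivation:
Token 1: literal('E'). Output: "E"
Token 2: literal('W'). Output: "EW"
Token 3: backref(off=2, len=3) (overlapping!). Copied 'EWE' from pos 0. Output: "EWEWE"
Token 4: backref(off=5, len=4). Copied 'EWEW' from pos 0. Output: "EWEWEEWEW"
Token 5: backref(off=2, len=1). Copied 'E' from pos 7. Output: "EWEWEEWEWE"
Token 6: backref(off=3, len=3). Copied 'EWE' from pos 7. Output: "EWEWEEWEWEEWE"
Token 7: backref(off=4, len=4). Copied 'EEWE' from pos 9. Output: "EWEWEEWEWEEWEEEWE"
Token 8: literal('R'). Output: "EWEWEEWEWEEWEEEWER"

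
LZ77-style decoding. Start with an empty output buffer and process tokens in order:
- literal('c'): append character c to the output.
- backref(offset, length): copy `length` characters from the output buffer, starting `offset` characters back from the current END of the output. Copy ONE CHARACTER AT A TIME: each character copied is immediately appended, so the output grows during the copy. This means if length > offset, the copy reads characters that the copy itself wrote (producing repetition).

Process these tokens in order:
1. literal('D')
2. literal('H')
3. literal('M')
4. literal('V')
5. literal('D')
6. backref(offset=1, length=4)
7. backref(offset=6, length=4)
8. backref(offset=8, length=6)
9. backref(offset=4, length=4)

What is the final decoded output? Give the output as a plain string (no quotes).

Answer: DHMVDDDDDVDDDDDDDVDDDVD

Derivation:
Token 1: literal('D'). Output: "D"
Token 2: literal('H'). Output: "DH"
Token 3: literal('M'). Output: "DHM"
Token 4: literal('V'). Output: "DHMV"
Token 5: literal('D'). Output: "DHMVD"
Token 6: backref(off=1, len=4) (overlapping!). Copied 'DDDD' from pos 4. Output: "DHMVDDDDD"
Token 7: backref(off=6, len=4). Copied 'VDDD' from pos 3. Output: "DHMVDDDDDVDDD"
Token 8: backref(off=8, len=6). Copied 'DDDDVD' from pos 5. Output: "DHMVDDDDDVDDDDDDDVD"
Token 9: backref(off=4, len=4). Copied 'DDVD' from pos 15. Output: "DHMVDDDDDVDDDDDDDVDDDVD"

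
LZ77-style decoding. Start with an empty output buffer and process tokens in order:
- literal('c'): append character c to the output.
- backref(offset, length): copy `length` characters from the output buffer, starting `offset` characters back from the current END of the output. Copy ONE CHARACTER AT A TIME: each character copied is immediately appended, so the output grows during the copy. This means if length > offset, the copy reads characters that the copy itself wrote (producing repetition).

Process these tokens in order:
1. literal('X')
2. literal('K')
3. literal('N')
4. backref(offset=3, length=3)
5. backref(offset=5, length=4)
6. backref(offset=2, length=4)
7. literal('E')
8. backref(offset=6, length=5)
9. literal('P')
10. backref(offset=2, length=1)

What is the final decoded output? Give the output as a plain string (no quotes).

Token 1: literal('X'). Output: "X"
Token 2: literal('K'). Output: "XK"
Token 3: literal('N'). Output: "XKN"
Token 4: backref(off=3, len=3). Copied 'XKN' from pos 0. Output: "XKNXKN"
Token 5: backref(off=5, len=4). Copied 'KNXK' from pos 1. Output: "XKNXKNKNXK"
Token 6: backref(off=2, len=4) (overlapping!). Copied 'XKXK' from pos 8. Output: "XKNXKNKNXKXKXK"
Token 7: literal('E'). Output: "XKNXKNKNXKXKXKE"
Token 8: backref(off=6, len=5). Copied 'KXKXK' from pos 9. Output: "XKNXKNKNXKXKXKEKXKXK"
Token 9: literal('P'). Output: "XKNXKNKNXKXKXKEKXKXKP"
Token 10: backref(off=2, len=1). Copied 'K' from pos 19. Output: "XKNXKNKNXKXKXKEKXKXKPK"

Answer: XKNXKNKNXKXKXKEKXKXKPK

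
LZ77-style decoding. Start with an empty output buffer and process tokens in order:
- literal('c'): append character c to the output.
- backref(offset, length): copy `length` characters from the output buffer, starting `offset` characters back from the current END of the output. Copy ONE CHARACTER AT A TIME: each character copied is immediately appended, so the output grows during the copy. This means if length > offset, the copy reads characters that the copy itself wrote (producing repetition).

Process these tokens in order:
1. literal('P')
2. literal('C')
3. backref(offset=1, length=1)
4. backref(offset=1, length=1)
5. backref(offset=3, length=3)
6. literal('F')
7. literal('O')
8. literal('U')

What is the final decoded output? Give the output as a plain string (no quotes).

Token 1: literal('P'). Output: "P"
Token 2: literal('C'). Output: "PC"
Token 3: backref(off=1, len=1). Copied 'C' from pos 1. Output: "PCC"
Token 4: backref(off=1, len=1). Copied 'C' from pos 2. Output: "PCCC"
Token 5: backref(off=3, len=3). Copied 'CCC' from pos 1. Output: "PCCCCCC"
Token 6: literal('F'). Output: "PCCCCCCF"
Token 7: literal('O'). Output: "PCCCCCCFO"
Token 8: literal('U'). Output: "PCCCCCCFOU"

Answer: PCCCCCCFOU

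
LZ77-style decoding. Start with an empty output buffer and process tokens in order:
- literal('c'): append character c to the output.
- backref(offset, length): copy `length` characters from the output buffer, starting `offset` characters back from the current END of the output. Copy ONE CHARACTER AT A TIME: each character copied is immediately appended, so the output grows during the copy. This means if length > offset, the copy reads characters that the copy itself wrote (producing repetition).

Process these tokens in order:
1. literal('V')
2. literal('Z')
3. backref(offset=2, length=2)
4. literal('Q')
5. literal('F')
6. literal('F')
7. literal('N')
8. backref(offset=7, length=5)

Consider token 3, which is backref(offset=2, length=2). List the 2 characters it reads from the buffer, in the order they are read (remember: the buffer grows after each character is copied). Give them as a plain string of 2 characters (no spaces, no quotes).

Answer: VZ

Derivation:
Token 1: literal('V'). Output: "V"
Token 2: literal('Z'). Output: "VZ"
Token 3: backref(off=2, len=2). Buffer before: "VZ" (len 2)
  byte 1: read out[0]='V', append. Buffer now: "VZV"
  byte 2: read out[1]='Z', append. Buffer now: "VZVZ"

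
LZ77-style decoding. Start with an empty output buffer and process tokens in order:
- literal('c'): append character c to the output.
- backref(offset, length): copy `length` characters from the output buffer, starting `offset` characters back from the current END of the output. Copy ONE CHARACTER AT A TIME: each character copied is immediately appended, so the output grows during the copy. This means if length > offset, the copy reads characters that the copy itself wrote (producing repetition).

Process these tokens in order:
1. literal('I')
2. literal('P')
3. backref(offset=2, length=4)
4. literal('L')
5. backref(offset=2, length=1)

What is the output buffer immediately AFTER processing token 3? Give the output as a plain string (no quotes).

Answer: IPIPIP

Derivation:
Token 1: literal('I'). Output: "I"
Token 2: literal('P'). Output: "IP"
Token 3: backref(off=2, len=4) (overlapping!). Copied 'IPIP' from pos 0. Output: "IPIPIP"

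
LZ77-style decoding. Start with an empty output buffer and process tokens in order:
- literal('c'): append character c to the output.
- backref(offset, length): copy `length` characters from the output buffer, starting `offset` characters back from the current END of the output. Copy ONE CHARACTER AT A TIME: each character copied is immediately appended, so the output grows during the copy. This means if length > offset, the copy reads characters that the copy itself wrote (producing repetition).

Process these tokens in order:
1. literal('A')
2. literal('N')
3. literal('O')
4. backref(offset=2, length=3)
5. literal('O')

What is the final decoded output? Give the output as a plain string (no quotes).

Answer: ANONONO

Derivation:
Token 1: literal('A'). Output: "A"
Token 2: literal('N'). Output: "AN"
Token 3: literal('O'). Output: "ANO"
Token 4: backref(off=2, len=3) (overlapping!). Copied 'NON' from pos 1. Output: "ANONON"
Token 5: literal('O'). Output: "ANONONO"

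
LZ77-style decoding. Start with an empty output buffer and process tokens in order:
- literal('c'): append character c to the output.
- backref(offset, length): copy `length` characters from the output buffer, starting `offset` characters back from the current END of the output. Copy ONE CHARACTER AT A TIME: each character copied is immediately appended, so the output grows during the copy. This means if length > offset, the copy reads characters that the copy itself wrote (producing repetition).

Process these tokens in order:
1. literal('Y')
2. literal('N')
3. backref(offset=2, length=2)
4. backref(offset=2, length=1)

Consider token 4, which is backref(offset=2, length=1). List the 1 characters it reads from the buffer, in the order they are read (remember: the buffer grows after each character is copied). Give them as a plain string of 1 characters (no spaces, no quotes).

Token 1: literal('Y'). Output: "Y"
Token 2: literal('N'). Output: "YN"
Token 3: backref(off=2, len=2). Copied 'YN' from pos 0. Output: "YNYN"
Token 4: backref(off=2, len=1). Buffer before: "YNYN" (len 4)
  byte 1: read out[2]='Y', append. Buffer now: "YNYNY"

Answer: Y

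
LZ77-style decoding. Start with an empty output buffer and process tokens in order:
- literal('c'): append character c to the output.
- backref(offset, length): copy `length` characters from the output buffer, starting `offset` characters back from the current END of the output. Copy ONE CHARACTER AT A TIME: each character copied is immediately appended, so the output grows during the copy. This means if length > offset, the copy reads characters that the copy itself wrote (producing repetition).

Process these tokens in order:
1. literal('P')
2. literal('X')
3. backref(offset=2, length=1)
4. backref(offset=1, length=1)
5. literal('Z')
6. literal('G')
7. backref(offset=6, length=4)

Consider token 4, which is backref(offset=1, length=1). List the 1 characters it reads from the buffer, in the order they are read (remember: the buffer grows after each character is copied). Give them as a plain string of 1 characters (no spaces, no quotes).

Answer: P

Derivation:
Token 1: literal('P'). Output: "P"
Token 2: literal('X'). Output: "PX"
Token 3: backref(off=2, len=1). Copied 'P' from pos 0. Output: "PXP"
Token 4: backref(off=1, len=1). Buffer before: "PXP" (len 3)
  byte 1: read out[2]='P', append. Buffer now: "PXPP"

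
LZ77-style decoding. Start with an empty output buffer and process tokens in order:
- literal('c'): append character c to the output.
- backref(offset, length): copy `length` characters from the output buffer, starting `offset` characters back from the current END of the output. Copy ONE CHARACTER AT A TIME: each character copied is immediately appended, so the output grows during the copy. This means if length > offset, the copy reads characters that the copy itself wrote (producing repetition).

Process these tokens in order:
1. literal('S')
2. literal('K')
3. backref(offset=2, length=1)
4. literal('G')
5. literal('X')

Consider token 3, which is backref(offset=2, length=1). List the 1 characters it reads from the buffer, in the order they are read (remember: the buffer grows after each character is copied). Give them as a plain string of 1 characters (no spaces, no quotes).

Answer: S

Derivation:
Token 1: literal('S'). Output: "S"
Token 2: literal('K'). Output: "SK"
Token 3: backref(off=2, len=1). Buffer before: "SK" (len 2)
  byte 1: read out[0]='S', append. Buffer now: "SKS"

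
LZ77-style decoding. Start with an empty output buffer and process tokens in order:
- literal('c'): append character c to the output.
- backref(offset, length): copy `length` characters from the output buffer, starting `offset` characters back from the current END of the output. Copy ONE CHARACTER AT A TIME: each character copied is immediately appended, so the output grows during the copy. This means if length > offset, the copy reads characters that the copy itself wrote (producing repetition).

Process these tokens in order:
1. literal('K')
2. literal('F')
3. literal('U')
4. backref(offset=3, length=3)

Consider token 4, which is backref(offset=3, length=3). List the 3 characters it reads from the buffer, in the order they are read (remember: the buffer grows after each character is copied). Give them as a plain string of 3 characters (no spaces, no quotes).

Token 1: literal('K'). Output: "K"
Token 2: literal('F'). Output: "KF"
Token 3: literal('U'). Output: "KFU"
Token 4: backref(off=3, len=3). Buffer before: "KFU" (len 3)
  byte 1: read out[0]='K', append. Buffer now: "KFUK"
  byte 2: read out[1]='F', append. Buffer now: "KFUKF"
  byte 3: read out[2]='U', append. Buffer now: "KFUKFU"

Answer: KFU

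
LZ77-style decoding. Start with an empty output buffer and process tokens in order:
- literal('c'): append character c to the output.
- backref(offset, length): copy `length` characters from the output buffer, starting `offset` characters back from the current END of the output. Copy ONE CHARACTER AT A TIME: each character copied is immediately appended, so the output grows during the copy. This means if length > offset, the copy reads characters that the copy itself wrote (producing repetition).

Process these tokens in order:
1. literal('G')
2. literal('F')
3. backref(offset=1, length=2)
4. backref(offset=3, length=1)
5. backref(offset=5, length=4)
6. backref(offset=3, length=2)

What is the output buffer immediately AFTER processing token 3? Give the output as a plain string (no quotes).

Answer: GFFF

Derivation:
Token 1: literal('G'). Output: "G"
Token 2: literal('F'). Output: "GF"
Token 3: backref(off=1, len=2) (overlapping!). Copied 'FF' from pos 1. Output: "GFFF"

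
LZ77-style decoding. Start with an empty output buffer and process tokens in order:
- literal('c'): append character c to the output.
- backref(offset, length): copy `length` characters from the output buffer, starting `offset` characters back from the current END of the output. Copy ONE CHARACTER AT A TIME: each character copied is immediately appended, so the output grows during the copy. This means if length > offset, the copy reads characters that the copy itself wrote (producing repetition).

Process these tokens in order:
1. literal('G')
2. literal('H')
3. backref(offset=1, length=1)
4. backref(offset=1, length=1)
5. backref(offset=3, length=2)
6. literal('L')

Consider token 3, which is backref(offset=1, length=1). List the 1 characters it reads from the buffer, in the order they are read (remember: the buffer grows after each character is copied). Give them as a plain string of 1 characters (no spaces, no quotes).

Token 1: literal('G'). Output: "G"
Token 2: literal('H'). Output: "GH"
Token 3: backref(off=1, len=1). Buffer before: "GH" (len 2)
  byte 1: read out[1]='H', append. Buffer now: "GHH"

Answer: H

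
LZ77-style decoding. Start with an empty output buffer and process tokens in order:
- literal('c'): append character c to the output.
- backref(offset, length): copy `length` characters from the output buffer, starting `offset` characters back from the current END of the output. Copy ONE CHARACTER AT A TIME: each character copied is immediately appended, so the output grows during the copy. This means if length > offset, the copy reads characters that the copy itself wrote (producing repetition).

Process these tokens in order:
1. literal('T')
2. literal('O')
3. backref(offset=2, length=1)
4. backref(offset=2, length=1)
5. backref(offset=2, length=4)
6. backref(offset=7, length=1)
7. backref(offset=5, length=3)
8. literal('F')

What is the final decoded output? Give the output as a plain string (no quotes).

Token 1: literal('T'). Output: "T"
Token 2: literal('O'). Output: "TO"
Token 3: backref(off=2, len=1). Copied 'T' from pos 0. Output: "TOT"
Token 4: backref(off=2, len=1). Copied 'O' from pos 1. Output: "TOTO"
Token 5: backref(off=2, len=4) (overlapping!). Copied 'TOTO' from pos 2. Output: "TOTOTOTO"
Token 6: backref(off=7, len=1). Copied 'O' from pos 1. Output: "TOTOTOTOO"
Token 7: backref(off=5, len=3). Copied 'TOT' from pos 4. Output: "TOTOTOTOOTOT"
Token 8: literal('F'). Output: "TOTOTOTOOTOTF"

Answer: TOTOTOTOOTOTF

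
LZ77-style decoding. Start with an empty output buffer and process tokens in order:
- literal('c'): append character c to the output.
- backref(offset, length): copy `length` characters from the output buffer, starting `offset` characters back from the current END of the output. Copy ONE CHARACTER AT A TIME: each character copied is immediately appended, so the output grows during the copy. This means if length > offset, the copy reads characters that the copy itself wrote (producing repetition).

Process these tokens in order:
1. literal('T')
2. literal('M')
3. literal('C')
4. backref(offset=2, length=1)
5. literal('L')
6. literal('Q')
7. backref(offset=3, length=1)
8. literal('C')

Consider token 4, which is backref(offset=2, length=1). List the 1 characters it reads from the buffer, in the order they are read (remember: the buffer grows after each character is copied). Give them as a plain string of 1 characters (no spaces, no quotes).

Answer: M

Derivation:
Token 1: literal('T'). Output: "T"
Token 2: literal('M'). Output: "TM"
Token 3: literal('C'). Output: "TMC"
Token 4: backref(off=2, len=1). Buffer before: "TMC" (len 3)
  byte 1: read out[1]='M', append. Buffer now: "TMCM"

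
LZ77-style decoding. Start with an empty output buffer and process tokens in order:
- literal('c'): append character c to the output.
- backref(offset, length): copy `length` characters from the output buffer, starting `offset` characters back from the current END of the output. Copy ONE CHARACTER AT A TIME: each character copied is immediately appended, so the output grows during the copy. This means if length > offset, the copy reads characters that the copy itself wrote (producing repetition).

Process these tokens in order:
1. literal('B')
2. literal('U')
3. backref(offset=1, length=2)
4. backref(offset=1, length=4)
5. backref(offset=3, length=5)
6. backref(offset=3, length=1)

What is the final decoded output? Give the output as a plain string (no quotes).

Answer: BUUUUUUUUUUUUU

Derivation:
Token 1: literal('B'). Output: "B"
Token 2: literal('U'). Output: "BU"
Token 3: backref(off=1, len=2) (overlapping!). Copied 'UU' from pos 1. Output: "BUUU"
Token 4: backref(off=1, len=4) (overlapping!). Copied 'UUUU' from pos 3. Output: "BUUUUUUU"
Token 5: backref(off=3, len=5) (overlapping!). Copied 'UUUUU' from pos 5. Output: "BUUUUUUUUUUUU"
Token 6: backref(off=3, len=1). Copied 'U' from pos 10. Output: "BUUUUUUUUUUUUU"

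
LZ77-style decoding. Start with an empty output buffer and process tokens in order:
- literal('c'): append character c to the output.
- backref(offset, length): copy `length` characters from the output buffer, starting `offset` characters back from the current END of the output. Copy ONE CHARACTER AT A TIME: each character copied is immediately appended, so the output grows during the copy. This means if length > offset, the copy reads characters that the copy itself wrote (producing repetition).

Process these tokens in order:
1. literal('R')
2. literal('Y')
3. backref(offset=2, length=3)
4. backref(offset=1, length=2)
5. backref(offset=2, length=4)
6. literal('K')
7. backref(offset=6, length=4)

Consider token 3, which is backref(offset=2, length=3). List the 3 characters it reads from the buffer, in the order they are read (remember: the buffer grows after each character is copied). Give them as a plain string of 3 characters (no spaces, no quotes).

Token 1: literal('R'). Output: "R"
Token 2: literal('Y'). Output: "RY"
Token 3: backref(off=2, len=3). Buffer before: "RY" (len 2)
  byte 1: read out[0]='R', append. Buffer now: "RYR"
  byte 2: read out[1]='Y', append. Buffer now: "RYRY"
  byte 3: read out[2]='R', append. Buffer now: "RYRYR"

Answer: RYR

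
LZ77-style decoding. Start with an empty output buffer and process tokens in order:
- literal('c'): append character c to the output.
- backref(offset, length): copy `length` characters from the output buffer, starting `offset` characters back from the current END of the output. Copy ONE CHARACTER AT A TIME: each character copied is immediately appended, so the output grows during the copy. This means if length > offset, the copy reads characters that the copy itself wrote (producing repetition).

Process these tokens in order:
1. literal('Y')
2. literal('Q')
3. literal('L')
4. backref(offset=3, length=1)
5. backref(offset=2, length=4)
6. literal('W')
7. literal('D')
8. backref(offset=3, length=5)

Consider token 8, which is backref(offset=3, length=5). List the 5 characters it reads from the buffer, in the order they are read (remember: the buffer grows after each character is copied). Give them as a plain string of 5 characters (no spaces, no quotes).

Answer: YWDYW

Derivation:
Token 1: literal('Y'). Output: "Y"
Token 2: literal('Q'). Output: "YQ"
Token 3: literal('L'). Output: "YQL"
Token 4: backref(off=3, len=1). Copied 'Y' from pos 0. Output: "YQLY"
Token 5: backref(off=2, len=4) (overlapping!). Copied 'LYLY' from pos 2. Output: "YQLYLYLY"
Token 6: literal('W'). Output: "YQLYLYLYW"
Token 7: literal('D'). Output: "YQLYLYLYWD"
Token 8: backref(off=3, len=5). Buffer before: "YQLYLYLYWD" (len 10)
  byte 1: read out[7]='Y', append. Buffer now: "YQLYLYLYWDY"
  byte 2: read out[8]='W', append. Buffer now: "YQLYLYLYWDYW"
  byte 3: read out[9]='D', append. Buffer now: "YQLYLYLYWDYWD"
  byte 4: read out[10]='Y', append. Buffer now: "YQLYLYLYWDYWDY"
  byte 5: read out[11]='W', append. Buffer now: "YQLYLYLYWDYWDYW"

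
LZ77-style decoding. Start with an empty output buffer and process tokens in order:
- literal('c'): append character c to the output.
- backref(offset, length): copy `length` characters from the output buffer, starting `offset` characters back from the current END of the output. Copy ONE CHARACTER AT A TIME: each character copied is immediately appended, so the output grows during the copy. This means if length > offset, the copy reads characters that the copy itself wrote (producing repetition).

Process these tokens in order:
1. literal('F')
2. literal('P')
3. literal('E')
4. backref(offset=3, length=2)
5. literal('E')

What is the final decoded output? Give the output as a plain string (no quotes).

Token 1: literal('F'). Output: "F"
Token 2: literal('P'). Output: "FP"
Token 3: literal('E'). Output: "FPE"
Token 4: backref(off=3, len=2). Copied 'FP' from pos 0. Output: "FPEFP"
Token 5: literal('E'). Output: "FPEFPE"

Answer: FPEFPE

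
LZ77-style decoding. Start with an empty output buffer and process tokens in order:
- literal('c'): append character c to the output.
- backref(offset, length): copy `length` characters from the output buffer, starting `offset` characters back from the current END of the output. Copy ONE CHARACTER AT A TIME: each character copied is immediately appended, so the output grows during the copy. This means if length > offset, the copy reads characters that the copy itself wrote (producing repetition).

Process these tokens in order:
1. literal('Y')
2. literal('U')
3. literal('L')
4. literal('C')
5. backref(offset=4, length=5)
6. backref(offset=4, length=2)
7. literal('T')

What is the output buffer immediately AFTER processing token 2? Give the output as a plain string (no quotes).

Token 1: literal('Y'). Output: "Y"
Token 2: literal('U'). Output: "YU"

Answer: YU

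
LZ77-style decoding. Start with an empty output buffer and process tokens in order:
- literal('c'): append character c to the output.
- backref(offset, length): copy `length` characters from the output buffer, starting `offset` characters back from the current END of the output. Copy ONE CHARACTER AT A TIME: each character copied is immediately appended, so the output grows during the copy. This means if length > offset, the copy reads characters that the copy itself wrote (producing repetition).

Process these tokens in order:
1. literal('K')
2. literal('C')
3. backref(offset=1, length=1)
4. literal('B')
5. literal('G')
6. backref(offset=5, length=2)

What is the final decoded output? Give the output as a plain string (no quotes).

Token 1: literal('K'). Output: "K"
Token 2: literal('C'). Output: "KC"
Token 3: backref(off=1, len=1). Copied 'C' from pos 1. Output: "KCC"
Token 4: literal('B'). Output: "KCCB"
Token 5: literal('G'). Output: "KCCBG"
Token 6: backref(off=5, len=2). Copied 'KC' from pos 0. Output: "KCCBGKC"

Answer: KCCBGKC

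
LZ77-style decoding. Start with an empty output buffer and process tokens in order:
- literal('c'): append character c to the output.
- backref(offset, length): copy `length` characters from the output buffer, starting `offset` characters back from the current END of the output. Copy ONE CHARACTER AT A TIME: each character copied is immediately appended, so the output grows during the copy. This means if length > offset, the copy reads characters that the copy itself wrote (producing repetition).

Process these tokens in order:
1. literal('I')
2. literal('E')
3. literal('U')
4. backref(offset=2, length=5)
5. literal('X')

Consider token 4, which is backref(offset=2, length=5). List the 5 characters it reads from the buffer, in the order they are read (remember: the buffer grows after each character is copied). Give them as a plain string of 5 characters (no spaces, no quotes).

Answer: EUEUE

Derivation:
Token 1: literal('I'). Output: "I"
Token 2: literal('E'). Output: "IE"
Token 3: literal('U'). Output: "IEU"
Token 4: backref(off=2, len=5). Buffer before: "IEU" (len 3)
  byte 1: read out[1]='E', append. Buffer now: "IEUE"
  byte 2: read out[2]='U', append. Buffer now: "IEUEU"
  byte 3: read out[3]='E', append. Buffer now: "IEUEUE"
  byte 4: read out[4]='U', append. Buffer now: "IEUEUEU"
  byte 5: read out[5]='E', append. Buffer now: "IEUEUEUE"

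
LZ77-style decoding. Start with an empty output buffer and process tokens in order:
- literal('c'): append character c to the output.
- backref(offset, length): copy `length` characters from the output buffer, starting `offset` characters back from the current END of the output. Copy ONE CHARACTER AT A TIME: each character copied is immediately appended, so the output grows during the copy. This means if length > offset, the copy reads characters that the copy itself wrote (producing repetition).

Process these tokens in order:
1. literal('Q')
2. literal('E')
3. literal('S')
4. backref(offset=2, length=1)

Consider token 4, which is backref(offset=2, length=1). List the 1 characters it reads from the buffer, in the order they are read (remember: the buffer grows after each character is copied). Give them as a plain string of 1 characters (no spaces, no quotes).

Token 1: literal('Q'). Output: "Q"
Token 2: literal('E'). Output: "QE"
Token 3: literal('S'). Output: "QES"
Token 4: backref(off=2, len=1). Buffer before: "QES" (len 3)
  byte 1: read out[1]='E', append. Buffer now: "QESE"

Answer: E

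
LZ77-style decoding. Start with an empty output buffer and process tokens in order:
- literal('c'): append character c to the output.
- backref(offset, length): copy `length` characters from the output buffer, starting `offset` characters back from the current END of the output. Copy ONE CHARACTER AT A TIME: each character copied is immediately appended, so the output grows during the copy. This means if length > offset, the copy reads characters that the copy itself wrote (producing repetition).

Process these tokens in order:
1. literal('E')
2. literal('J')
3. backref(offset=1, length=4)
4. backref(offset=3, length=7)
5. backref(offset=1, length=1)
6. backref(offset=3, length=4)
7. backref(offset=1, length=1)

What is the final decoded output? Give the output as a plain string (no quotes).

Answer: EJJJJJJJJJJJJJJJJJJ

Derivation:
Token 1: literal('E'). Output: "E"
Token 2: literal('J'). Output: "EJ"
Token 3: backref(off=1, len=4) (overlapping!). Copied 'JJJJ' from pos 1. Output: "EJJJJJ"
Token 4: backref(off=3, len=7) (overlapping!). Copied 'JJJJJJJ' from pos 3. Output: "EJJJJJJJJJJJJ"
Token 5: backref(off=1, len=1). Copied 'J' from pos 12. Output: "EJJJJJJJJJJJJJ"
Token 6: backref(off=3, len=4) (overlapping!). Copied 'JJJJ' from pos 11. Output: "EJJJJJJJJJJJJJJJJJ"
Token 7: backref(off=1, len=1). Copied 'J' from pos 17. Output: "EJJJJJJJJJJJJJJJJJJ"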